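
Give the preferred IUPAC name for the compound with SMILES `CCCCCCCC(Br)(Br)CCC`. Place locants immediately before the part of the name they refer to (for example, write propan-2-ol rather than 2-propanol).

The longest continuous carbon chain has 11 atoms, so the parent hydride is undecane.
Choose the numbering such that the substituent locant set {4,4} is lower than {8,8} at the first point of difference.
With this numbering: two bromo groups at C-4.
The name is 4,4-dibromoundecane.

4,4-dibromoundecane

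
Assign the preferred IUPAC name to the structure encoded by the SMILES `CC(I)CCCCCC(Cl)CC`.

The longest carbon chain is 10 atoms: the parent is decane.
Choose the numbering such that the substituent locant set {2,8} is lower than {3,9} at the first point of difference.
That gives a chloro group at C-8; an iodo group at C-2.
Prefixes are listed alphabetically: chloro, iodo.
Assembling the pieces gives 8-chloro-2-iododecane.

8-chloro-2-iododecane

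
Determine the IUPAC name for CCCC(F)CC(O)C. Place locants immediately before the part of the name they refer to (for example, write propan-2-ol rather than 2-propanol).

The longest chain bearing the –OH group is 7 carbons long (heptane).
The principal characteristic group is an alcohol (–OH), named with the suffix -ol.
The numbering direction is chosen so that numbering from this end puts the hydroxyl group at C-2 rather than C-6.
This places the hydroxyl at C-2; a fluoro group at C-4.
Putting it together: 4-fluoroheptan-2-ol.

4-fluoroheptan-2-ol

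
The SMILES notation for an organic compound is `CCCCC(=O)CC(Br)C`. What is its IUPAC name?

Counting along the main chain through the carbonyl gives 8 carbons: the parent is octane.
A ketone (C=O on an internal carbon) is the principal characteristic group, giving the suffix -one.
Number the chain so that numbering from this end puts the carbonyl group at C-4 rather than C-5.
With this numbering: the carbonyl at C-4; a bromo group at C-2.
Assembling the pieces gives 2-bromooctan-4-one.

2-bromooctan-4-one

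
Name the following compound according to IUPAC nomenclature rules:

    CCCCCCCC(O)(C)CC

3-methyldecan-3-ol

Counting along the main chain through the –OH group gives 10 carbons: the parent is decane.
The highest-priority functional group is an alcohol (–OH), so the name ends in -ol.
Choose the numbering such that numbering from this end puts the hydroxyl group at C-3 rather than C-8.
That gives the hydroxyl at C-3; a methyl group at C-3.
The name is 3-methyldecan-3-ol.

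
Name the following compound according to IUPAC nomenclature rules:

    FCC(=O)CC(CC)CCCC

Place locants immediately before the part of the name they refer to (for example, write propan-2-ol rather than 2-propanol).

4-ethyl-1-fluorooctan-2-one

Counting along the main chain through the carbonyl gives 8 carbons: the parent is octane.
A ketone (C=O on an internal carbon) is the principal characteristic group, giving the suffix -one.
The numbering direction is chosen so that numbering from this end puts the carbonyl group at C-2 rather than C-7.
That gives the carbonyl at C-2; an ethyl group at C-4; a fluoro group at C-1.
Prefixes are listed alphabetically: ethyl, fluoro.
Assembling the pieces gives 4-ethyl-1-fluorooctan-2-one.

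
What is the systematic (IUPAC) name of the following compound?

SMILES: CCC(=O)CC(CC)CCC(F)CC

5-ethyl-8-fluorodecan-3-one

The longest carbon chain that includes the carbonyl has 10 carbons, so the parent hydride is decane.
The principal characteristic group is a ketone (C=O on an internal carbon), named with the suffix -one.
Number the chain so that numbering from this end puts the carbonyl group at C-3 rather than C-8.
With this numbering: the carbonyl at C-3; an ethyl group at C-5; a fluoro group at C-8.
The substituents are ordered alphabetically, ignoring any di-/tri- multipliers.
Putting it together: 5-ethyl-8-fluorodecan-3-one.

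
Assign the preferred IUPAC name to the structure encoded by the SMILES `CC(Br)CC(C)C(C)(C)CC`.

2-bromo-4,5,5-trimethylheptane

The longest continuous carbon chain has 7 atoms, so the parent hydride is heptane.
Choose the numbering such that the substituent locant set {2,4,5,5} is lower than {3,3,4,6} at the first point of difference.
This places a bromo group at C-2; methyl groups at C-4 and C-5 (×2).
Substituent prefixes are cited in alphabetical order (multiplying prefixes like di-/tri- are ignored for ordering).
The name is 2-bromo-4,5,5-trimethylheptane.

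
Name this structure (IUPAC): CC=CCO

The longest carbon chain that includes the –OH group and the multiple bond has 4 carbons, so the parent hydride is butane.
The principal characteristic group is an alcohol (–OH), named with the suffix -ol.
A C=C double bond in the chain gives the infix -ene-.
The numbering direction is chosen so that numbering from this end puts the hydroxyl group at C-1 rather than C-4.
With this numbering: the hydroxyl at C-1; the double bond between C-2 and C-3.
The name is but-2-en-1-ol.

but-2-en-1-ol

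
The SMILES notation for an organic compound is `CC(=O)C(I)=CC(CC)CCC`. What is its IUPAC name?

Counting along the main chain through the carbonyl and the multiple bond gives 8 carbons: the parent is octane.
A ketone (C=O on an internal carbon) is the principal characteristic group, giving the suffix -one.
A C=C double bond in the chain gives the infix -ene-.
The numbering direction is chosen so that numbering from this end puts the carbonyl group at C-2 rather than C-7.
That gives the carbonyl at C-2; the double bond between C-3 and C-4; an ethyl group at C-5; an iodo group at C-3.
Substituent prefixes are cited in alphabetical order (multiplying prefixes like di-/tri- are ignored for ordering).
Assembling the pieces gives 5-ethyl-3-iodooct-3-en-2-one.

5-ethyl-3-iodooct-3-en-2-one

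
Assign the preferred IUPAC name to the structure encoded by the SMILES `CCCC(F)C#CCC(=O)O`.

Counting along the main chain through the –COOH group and the multiple bond gives 8 carbons: the parent is octane.
The highest-priority functional group is a carboxylic acid (terminal –COOH), so the name ends in -oic acid.
There is one C≡C triple bond, indicated by the ending -yne.
Choose the numbering such that the carboxylic acid carbon is C-1 by definition.
That gives the triple bond between C-3 and C-4; a fluoro group at C-5.
Putting it together: 5-fluorooct-3-ynoic acid.

5-fluorooct-3-ynoic acid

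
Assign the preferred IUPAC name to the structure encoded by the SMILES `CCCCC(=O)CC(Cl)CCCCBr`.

11-bromo-7-chloroundecan-5-one

The longest chain bearing the carbonyl is 11 carbons long (undecane).
The principal characteristic group is a ketone (C=O on an internal carbon), named with the suffix -one.
Number the chain so that numbering from this end puts the carbonyl group at C-5 rather than C-7.
With this numbering: the carbonyl at C-5; a bromo group at C-11; a chloro group at C-7.
Substituent prefixes are cited in alphabetical order (multiplying prefixes like di-/tri- are ignored for ordering).
Putting it together: 11-bromo-7-chloroundecan-5-one.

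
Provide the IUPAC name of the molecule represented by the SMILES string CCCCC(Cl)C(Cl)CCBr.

1-bromo-3,4-dichlorooctane

The parent chain contains 8 carbons (octane).
Choose the numbering such that the substituent locant set {1,3,4} is lower than {5,6,8} at the first point of difference.
With this numbering: a bromo group at C-1; chloro groups at C-3 and C-4.
Substituent prefixes are cited in alphabetical order (multiplying prefixes like di-/tri- are ignored for ordering).
The name is 1-bromo-3,4-dichlorooctane.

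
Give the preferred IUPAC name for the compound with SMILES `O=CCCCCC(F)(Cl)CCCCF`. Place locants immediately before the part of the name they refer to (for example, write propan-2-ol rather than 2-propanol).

The longest carbon chain that includes the –CHO group has 10 carbons, so the parent hydride is decane.
An aldehyde (terminal –CHO) is the principal characteristic group, giving the suffix -al.
Number the chain so that the aldehyde carbon is C-1 by definition.
With this numbering: a chloro group at C-6; fluoro groups at C-6 and C-10.
The substituents are ordered alphabetically, ignoring any di-/tri- multipliers.
The name is 6-chloro-6,10-difluorodecanal.

6-chloro-6,10-difluorodecanal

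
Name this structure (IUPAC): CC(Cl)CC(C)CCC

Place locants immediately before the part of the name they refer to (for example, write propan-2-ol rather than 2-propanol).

The longest carbon chain is 7 atoms: the parent is heptane.
Number the chain so that the substituent locant set {2,4} is lower than {4,6} at the first point of difference.
This places a chloro group at C-2; a methyl group at C-4.
Prefixes are listed alphabetically: chloro, methyl.
The name is 2-chloro-4-methylheptane.

2-chloro-4-methylheptane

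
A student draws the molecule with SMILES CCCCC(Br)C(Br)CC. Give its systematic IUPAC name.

3,4-dibromooctane

The longest continuous carbon chain has 8 atoms, so the parent hydride is octane.
The numbering direction is chosen so that the substituent locant set {3,4} is lower than {5,6} at the first point of difference.
That gives bromo groups at C-3 and C-4.
The name is 3,4-dibromooctane.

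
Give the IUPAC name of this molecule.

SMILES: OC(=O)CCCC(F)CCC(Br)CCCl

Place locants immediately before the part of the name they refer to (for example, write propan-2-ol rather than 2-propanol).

The longest chain bearing the –COOH group is 10 carbons long (decane).
The principal characteristic group is a carboxylic acid (terminal –COOH), named with the suffix -oic acid.
Choose the numbering such that the carboxylic acid carbon is C-1 by definition.
With this numbering: a bromo group at C-8; a chloro group at C-10; a fluoro group at C-5.
The substituents are ordered alphabetically, ignoring any di-/tri- multipliers.
Putting it together: 8-bromo-10-chloro-5-fluorodecanoic acid.

8-bromo-10-chloro-5-fluorodecanoic acid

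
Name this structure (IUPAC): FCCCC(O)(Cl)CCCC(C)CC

Counting along the main chain through the –OH group gives 10 carbons: the parent is decane.
An alcohol (–OH) is the principal characteristic group, giving the suffix -ol.
Choose the numbering such that numbering from this end puts the hydroxyl group at C-4 rather than C-7.
With this numbering: the hydroxyl at C-4; a chloro group at C-4; a fluoro group at C-1; a methyl group at C-8.
The substituents are ordered alphabetically, ignoring any di-/tri- multipliers.
The name is 4-chloro-1-fluoro-8-methyldecan-4-ol.

4-chloro-1-fluoro-8-methyldecan-4-ol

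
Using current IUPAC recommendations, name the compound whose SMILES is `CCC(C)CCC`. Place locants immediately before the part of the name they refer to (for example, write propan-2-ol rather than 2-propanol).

3-methylhexane

The longest carbon chain is 6 atoms: the parent is hexane.
Number the chain so that the substituent locant set {3} is lower than {4} at the first point of difference.
This places a methyl group at C-3.
Assembling the pieces gives 3-methylhexane.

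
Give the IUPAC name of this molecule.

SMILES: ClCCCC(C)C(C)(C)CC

1-chloro-4,5,5-trimethylheptane

The parent chain contains 7 carbons (heptane).
The numbering direction is chosen so that the substituent locant set {1,4,5,5} is lower than {3,3,4,7} at the first point of difference.
This places a chloro group at C-1; methyl groups at C-4 and C-5 (×2).
The substituents are ordered alphabetically, ignoring any di-/tri- multipliers.
Putting it together: 1-chloro-4,5,5-trimethylheptane.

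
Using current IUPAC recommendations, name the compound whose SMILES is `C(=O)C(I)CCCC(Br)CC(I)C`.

6-bromo-2,8-diiodononanal

The longest chain bearing the –CHO group is 9 carbons long (nonane).
The principal characteristic group is an aldehyde (terminal –CHO), named with the suffix -al.
Choose the numbering such that the aldehyde carbon is C-1 by definition.
With this numbering: a bromo group at C-6; iodo groups at C-2 and C-8.
The substituents are ordered alphabetically, ignoring any di-/tri- multipliers.
The name is 6-bromo-2,8-diiodononanal.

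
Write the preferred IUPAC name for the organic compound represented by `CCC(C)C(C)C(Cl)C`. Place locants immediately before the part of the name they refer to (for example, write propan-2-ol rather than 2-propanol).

2-chloro-3,4-dimethylhexane

The parent chain contains 6 carbons (hexane).
The numbering direction is chosen so that the substituent locant set {2,3,4} is lower than {3,4,5} at the first point of difference.
That gives a chloro group at C-2; methyl groups at C-3 and C-4.
Substituent prefixes are cited in alphabetical order (multiplying prefixes like di-/tri- are ignored for ordering).
The name is 2-chloro-3,4-dimethylhexane.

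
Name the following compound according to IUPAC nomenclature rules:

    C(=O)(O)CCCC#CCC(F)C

8-fluoronon-5-ynoic acid

The longest chain bearing the –COOH group and the multiple bond is 9 carbons long (nonane).
A carboxylic acid (terminal –COOH) is the principal characteristic group, giving the suffix -oic acid.
There is one C≡C triple bond, indicated by the ending -yne.
The numbering direction is chosen so that the carboxylic acid carbon is C-1 by definition.
That gives the triple bond between C-5 and C-6; a fluoro group at C-8.
Putting it together: 8-fluoronon-5-ynoic acid.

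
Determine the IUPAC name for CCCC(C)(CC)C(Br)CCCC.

5-bromo-4-ethyl-4-methylnonane

The parent chain contains 9 carbons (nonane).
Number the chain so that the substituent locant set {4,4,5} is lower than {5,6,6} at the first point of difference.
With this numbering: a bromo group at C-5; an ethyl group at C-4; a methyl group at C-4.
The substituents are ordered alphabetically, ignoring any di-/tri- multipliers.
The name is 5-bromo-4-ethyl-4-methylnonane.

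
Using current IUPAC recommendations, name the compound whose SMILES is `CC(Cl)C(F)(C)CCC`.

2-chloro-3-fluoro-3-methylhexane

The parent chain contains 6 carbons (hexane).
Number the chain so that the substituent locant set {2,3,3} is lower than {4,4,5} at the first point of difference.
This places a chloro group at C-2; a fluoro group at C-3; a methyl group at C-3.
Substituent prefixes are cited in alphabetical order (multiplying prefixes like di-/tri- are ignored for ordering).
The name is 2-chloro-3-fluoro-3-methylhexane.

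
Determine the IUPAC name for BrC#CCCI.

The longest chain bearing the multiple bond is 4 carbons long (butane).
There is one C≡C triple bond, indicated by the ending -yne.
Number the chain so that numbering from this end puts the triple bond at C-1 rather than C-3.
With this numbering: the triple bond between C-1 and C-2; a bromo group at C-1; an iodo group at C-4.
Substituent prefixes are cited in alphabetical order (multiplying prefixes like di-/tri- are ignored for ordering).
Assembling the pieces gives 1-bromo-4-iodobut-1-yne.

1-bromo-4-iodobut-1-yne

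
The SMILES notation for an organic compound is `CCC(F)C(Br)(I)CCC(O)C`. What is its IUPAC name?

The longest chain bearing the –OH group is 8 carbons long (octane).
The highest-priority functional group is an alcohol (–OH), so the name ends in -ol.
The numbering direction is chosen so that numbering from this end puts the hydroxyl group at C-2 rather than C-7.
This places the hydroxyl at C-2; a bromo group at C-5; a fluoro group at C-6; an iodo group at C-5.
Prefixes are listed alphabetically: bromo, fluoro, iodo.
Assembling the pieces gives 5-bromo-6-fluoro-5-iodooctan-2-ol.

5-bromo-6-fluoro-5-iodooctan-2-ol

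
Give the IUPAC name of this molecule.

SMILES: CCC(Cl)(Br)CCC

The longest carbon chain is 6 atoms: the parent is hexane.
Number the chain so that the substituent locant set {3,3} is lower than {4,4} at the first point of difference.
This places a bromo group at C-3; a chloro group at C-3.
Prefixes are listed alphabetically: bromo, chloro.
Putting it together: 3-bromo-3-chlorohexane.

3-bromo-3-chlorohexane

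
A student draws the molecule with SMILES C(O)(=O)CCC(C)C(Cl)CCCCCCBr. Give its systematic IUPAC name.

11-bromo-5-chloro-4-methylundecanoic acid

Counting along the main chain through the –COOH group gives 11 carbons: the parent is undecane.
The highest-priority functional group is a carboxylic acid (terminal –COOH), so the name ends in -oic acid.
Choose the numbering such that the carboxylic acid carbon is C-1 by definition.
That gives a bromo group at C-11; a chloro group at C-5; a methyl group at C-4.
Substituent prefixes are cited in alphabetical order (multiplying prefixes like di-/tri- are ignored for ordering).
The name is 11-bromo-5-chloro-4-methylundecanoic acid.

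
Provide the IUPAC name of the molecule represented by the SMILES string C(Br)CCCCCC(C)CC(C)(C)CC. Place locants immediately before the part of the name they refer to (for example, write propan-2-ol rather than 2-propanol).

The longest continuous carbon chain has 11 atoms, so the parent hydride is undecane.
Number the chain so that the substituent locant set {1,7,9,9} is lower than {3,3,5,11} at the first point of difference.
This places a bromo group at C-1; methyl groups at C-7 and C-9 (×2).
The substituents are ordered alphabetically, ignoring any di-/tri- multipliers.
Putting it together: 1-bromo-7,9,9-trimethylundecane.

1-bromo-7,9,9-trimethylundecane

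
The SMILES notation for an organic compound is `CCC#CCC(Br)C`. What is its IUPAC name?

6-bromohept-3-yne

The longest carbon chain that includes the multiple bond has 7 carbons, so the parent hydride is heptane.
There is one C≡C triple bond, indicated by the ending -yne.
The numbering direction is chosen so that numbering from this end puts the triple bond at C-3 rather than C-4.
With this numbering: the triple bond between C-3 and C-4; a bromo group at C-6.
Assembling the pieces gives 6-bromohept-3-yne.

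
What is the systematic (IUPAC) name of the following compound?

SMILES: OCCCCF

4-fluorobutan-1-ol

Counting along the main chain through the –OH group gives 4 carbons: the parent is butane.
The principal characteristic group is an alcohol (–OH), named with the suffix -ol.
Number the chain so that numbering from this end puts the hydroxyl group at C-1 rather than C-4.
That gives the hydroxyl at C-1; a fluoro group at C-4.
Assembling the pieces gives 4-fluorobutan-1-ol.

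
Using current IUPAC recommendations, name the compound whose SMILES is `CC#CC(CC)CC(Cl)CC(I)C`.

The longest chain bearing the multiple bond is 9 carbons long (nonane).
A C≡C triple bond in the chain gives the infix -yne-.
Choose the numbering such that numbering from this end puts the triple bond at C-2 rather than C-7.
This places the triple bond between C-2 and C-3; a chloro group at C-6; an ethyl group at C-4; an iodo group at C-8.
Substituent prefixes are cited in alphabetical order (multiplying prefixes like di-/tri- are ignored for ordering).
Putting it together: 6-chloro-4-ethyl-8-iodonon-2-yne.

6-chloro-4-ethyl-8-iodonon-2-yne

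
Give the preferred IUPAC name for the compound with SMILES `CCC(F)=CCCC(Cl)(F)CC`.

The longest carbon chain that includes the multiple bond has 9 carbons, so the parent hydride is nonane.
The chain contains a C=C double bond, so the unsaturation ending is -ene.
The numbering direction is chosen so that numbering from this end puts the double bond at C-3 rather than C-6.
This places the double bond between C-3 and C-4; a chloro group at C-7; fluoro groups at C-3 and C-7.
Prefixes are listed alphabetically: chloro, fluoro.
The name is 7-chloro-3,7-difluoronon-3-ene.

7-chloro-3,7-difluoronon-3-ene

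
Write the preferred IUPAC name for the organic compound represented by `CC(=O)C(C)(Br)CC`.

3-bromo-3-methylpentan-2-one

The longest carbon chain that includes the carbonyl has 5 carbons, so the parent hydride is pentane.
The highest-priority functional group is a ketone (C=O on an internal carbon), so the name ends in -one.
The numbering direction is chosen so that numbering from this end puts the carbonyl group at C-2 rather than C-4.
This places the carbonyl at C-2; a bromo group at C-3; a methyl group at C-3.
The substituents are ordered alphabetically, ignoring any di-/tri- multipliers.
Assembling the pieces gives 3-bromo-3-methylpentan-2-one.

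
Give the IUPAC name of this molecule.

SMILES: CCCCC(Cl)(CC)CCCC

The longest carbon chain is 9 atoms: the parent is nonane.
Numbering from either end gives identical locants here.
That gives a chloro group at C-5; an ethyl group at C-5.
Prefixes are listed alphabetically: chloro, ethyl.
Putting it together: 5-chloro-5-ethylnonane.

5-chloro-5-ethylnonane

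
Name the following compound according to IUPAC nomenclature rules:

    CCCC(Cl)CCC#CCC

7-chlorodec-3-yne

Counting along the main chain through the multiple bond gives 10 carbons: the parent is decane.
A C≡C triple bond in the chain gives the infix -yne-.
Choose the numbering such that numbering from this end puts the triple bond at C-3 rather than C-7.
This places the triple bond between C-3 and C-4; a chloro group at C-7.
Assembling the pieces gives 7-chlorodec-3-yne.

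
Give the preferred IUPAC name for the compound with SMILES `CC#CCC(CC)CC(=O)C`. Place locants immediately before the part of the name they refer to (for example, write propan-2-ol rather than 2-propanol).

4-ethyloct-6-yn-2-one

Counting along the main chain through the carbonyl and the multiple bond gives 8 carbons: the parent is octane.
The highest-priority functional group is a ketone (C=O on an internal carbon), so the name ends in -one.
The chain contains a C≡C triple bond, so the unsaturation ending is -yne.
Number the chain so that numbering from this end puts the carbonyl group at C-2 rather than C-7.
With this numbering: the carbonyl at C-2; the triple bond between C-6 and C-7; an ethyl group at C-4.
Putting it together: 4-ethyloct-6-yn-2-one.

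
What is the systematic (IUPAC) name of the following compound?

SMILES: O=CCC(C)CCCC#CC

3-methylnon-7-ynal

Counting along the main chain through the –CHO group and the multiple bond gives 9 carbons: the parent is nonane.
The principal characteristic group is an aldehyde (terminal –CHO), named with the suffix -al.
A C≡C triple bond in the chain gives the infix -yne-.
Number the chain so that the aldehyde carbon is C-1 by definition.
That gives the triple bond between C-7 and C-8; a methyl group at C-3.
Putting it together: 3-methylnon-7-ynal.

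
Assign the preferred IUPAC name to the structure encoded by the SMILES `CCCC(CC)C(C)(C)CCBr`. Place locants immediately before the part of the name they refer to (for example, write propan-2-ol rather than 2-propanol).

1-bromo-4-ethyl-3,3-dimethylheptane

The parent chain contains 7 carbons (heptane).
Choose the numbering such that the substituent locant set {1,3,3,4} is lower than {4,5,5,7} at the first point of difference.
That gives a bromo group at C-1; an ethyl group at C-4; two methyl groups at C-3.
Substituent prefixes are cited in alphabetical order (multiplying prefixes like di-/tri- are ignored for ordering).
Putting it together: 1-bromo-4-ethyl-3,3-dimethylheptane.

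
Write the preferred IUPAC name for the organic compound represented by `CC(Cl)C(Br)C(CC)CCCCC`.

The longest continuous carbon chain has 9 atoms, so the parent hydride is nonane.
The numbering direction is chosen so that the substituent locant set {2,3,4} is lower than {6,7,8} at the first point of difference.
With this numbering: a bromo group at C-3; a chloro group at C-2; an ethyl group at C-4.
The substituents are ordered alphabetically, ignoring any di-/tri- multipliers.
Putting it together: 3-bromo-2-chloro-4-ethylnonane.

3-bromo-2-chloro-4-ethylnonane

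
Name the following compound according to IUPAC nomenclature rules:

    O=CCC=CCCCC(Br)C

8-bromonon-3-enal

Counting along the main chain through the –CHO group and the multiple bond gives 9 carbons: the parent is nonane.
The principal characteristic group is an aldehyde (terminal –CHO), named with the suffix -al.
The chain contains a C=C double bond, so the unsaturation ending is -ene.
Number the chain so that the aldehyde carbon is C-1 by definition.
This places the double bond between C-3 and C-4; a bromo group at C-8.
Assembling the pieces gives 8-bromonon-3-enal.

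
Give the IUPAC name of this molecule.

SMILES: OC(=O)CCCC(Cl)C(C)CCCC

The longest carbon chain that includes the –COOH group has 10 carbons, so the parent hydride is decane.
The highest-priority functional group is a carboxylic acid (terminal –COOH), so the name ends in -oic acid.
The numbering direction is chosen so that the carboxylic acid carbon is C-1 by definition.
This places a chloro group at C-5; a methyl group at C-6.
Prefixes are listed alphabetically: chloro, methyl.
The name is 5-chloro-6-methyldecanoic acid.

5-chloro-6-methyldecanoic acid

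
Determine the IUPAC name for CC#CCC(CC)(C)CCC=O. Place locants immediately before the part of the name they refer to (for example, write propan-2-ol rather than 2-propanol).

The longest carbon chain that includes the –CHO group and the multiple bond has 8 carbons, so the parent hydride is octane.
The highest-priority functional group is an aldehyde (terminal –CHO), so the name ends in -al.
The chain contains a C≡C triple bond, so the unsaturation ending is -yne.
Number the chain so that the aldehyde carbon is C-1 by definition.
That gives the triple bond between C-6 and C-7; an ethyl group at C-4; a methyl group at C-4.
Prefixes are listed alphabetically: ethyl, methyl.
Assembling the pieces gives 4-ethyl-4-methyloct-6-ynal.

4-ethyl-4-methyloct-6-ynal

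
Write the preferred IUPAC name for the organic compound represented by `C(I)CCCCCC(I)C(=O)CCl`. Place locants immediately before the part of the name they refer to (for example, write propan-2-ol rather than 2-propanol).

Counting along the main chain through the carbonyl gives 9 carbons: the parent is nonane.
The principal characteristic group is a ketone (C=O on an internal carbon), named with the suffix -one.
Number the chain so that numbering from this end puts the carbonyl group at C-2 rather than C-8.
With this numbering: the carbonyl at C-2; a chloro group at C-1; iodo groups at C-3 and C-9.
Prefixes are listed alphabetically: chloro, iodo.
The name is 1-chloro-3,9-diiodononan-2-one.

1-chloro-3,9-diiodononan-2-one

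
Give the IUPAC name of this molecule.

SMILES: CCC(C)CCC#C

The longest chain bearing the multiple bond is 7 carbons long (heptane).
There is one C≡C triple bond, indicated by the ending -yne.
The numbering direction is chosen so that numbering from this end puts the triple bond at C-1 rather than C-6.
That gives the triple bond between C-1 and C-2; a methyl group at C-5.
The name is 5-methylhept-1-yne.

5-methylhept-1-yne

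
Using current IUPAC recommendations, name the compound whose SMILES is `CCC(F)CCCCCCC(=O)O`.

8-fluorodecanoic acid

Counting along the main chain through the –COOH group gives 10 carbons: the parent is decane.
A carboxylic acid (terminal –COOH) is the principal characteristic group, giving the suffix -oic acid.
Number the chain so that the carboxylic acid carbon is C-1 by definition.
With this numbering: a fluoro group at C-8.
The name is 8-fluorodecanoic acid.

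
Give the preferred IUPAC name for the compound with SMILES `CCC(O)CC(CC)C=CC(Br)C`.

8-bromo-5-ethylnon-6-en-3-ol

The longest carbon chain that includes the –OH group and the multiple bond has 9 carbons, so the parent hydride is nonane.
The principal characteristic group is an alcohol (–OH), named with the suffix -ol.
There is one C=C double bond, indicated by the ending -ene.
Choose the numbering such that numbering from this end puts the hydroxyl group at C-3 rather than C-7.
That gives the hydroxyl at C-3; the double bond between C-6 and C-7; a bromo group at C-8; an ethyl group at C-5.
Prefixes are listed alphabetically: bromo, ethyl.
The name is 8-bromo-5-ethylnon-6-en-3-ol.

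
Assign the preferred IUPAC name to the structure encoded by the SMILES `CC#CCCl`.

Counting along the main chain through the multiple bond gives 4 carbons: the parent is butane.
The chain contains a C≡C triple bond, so the unsaturation ending is -yne.
Number the chain so that the substituent locant set {1} is lower than {4} at the first point of difference.
With this numbering: the triple bond between C-2 and C-3; a chloro group at C-1.
The name is 1-chlorobut-2-yne.

1-chlorobut-2-yne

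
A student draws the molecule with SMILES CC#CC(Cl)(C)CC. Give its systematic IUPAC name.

4-chloro-4-methylhex-2-yne

The longest carbon chain that includes the multiple bond has 6 carbons, so the parent hydride is hexane.
A C≡C triple bond in the chain gives the infix -yne-.
Number the chain so that numbering from this end puts the triple bond at C-2 rather than C-4.
This places the triple bond between C-2 and C-3; a chloro group at C-4; a methyl group at C-4.
Prefixes are listed alphabetically: chloro, methyl.
Assembling the pieces gives 4-chloro-4-methylhex-2-yne.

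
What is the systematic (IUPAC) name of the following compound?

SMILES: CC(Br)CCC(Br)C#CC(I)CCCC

The longest carbon chain that includes the multiple bond has 12 carbons, so the parent hydride is dodecane.
A C≡C triple bond in the chain gives the infix -yne-.
Choose the numbering such that the substituent locant set {2,5,8} is lower than {5,8,11} at the first point of difference.
With this numbering: the triple bond between C-6 and C-7; bromo groups at C-2 and C-5; an iodo group at C-8.
The substituents are ordered alphabetically, ignoring any di-/tri- multipliers.
Putting it together: 2,5-dibromo-8-iodododec-6-yne.

2,5-dibromo-8-iodododec-6-yne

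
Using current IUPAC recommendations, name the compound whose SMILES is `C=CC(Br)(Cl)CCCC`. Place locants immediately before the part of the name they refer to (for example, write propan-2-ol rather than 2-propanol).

3-bromo-3-chlorohept-1-ene

The longest carbon chain that includes the multiple bond has 7 carbons, so the parent hydride is heptane.
A C=C double bond in the chain gives the infix -ene-.
Number the chain so that numbering from this end puts the double bond at C-1 rather than C-6.
With this numbering: the double bond between C-1 and C-2; a bromo group at C-3; a chloro group at C-3.
Substituent prefixes are cited in alphabetical order (multiplying prefixes like di-/tri- are ignored for ordering).
Putting it together: 3-bromo-3-chlorohept-1-ene.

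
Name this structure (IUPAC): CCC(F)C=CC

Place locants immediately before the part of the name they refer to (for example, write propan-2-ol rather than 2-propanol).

4-fluorohex-2-ene

Counting along the main chain through the multiple bond gives 6 carbons: the parent is hexane.
A C=C double bond in the chain gives the infix -ene-.
The numbering direction is chosen so that numbering from this end puts the double bond at C-2 rather than C-4.
With this numbering: the double bond between C-2 and C-3; a fluoro group at C-4.
Putting it together: 4-fluorohex-2-ene.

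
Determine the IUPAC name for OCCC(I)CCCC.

3-iodoheptan-1-ol

The longest carbon chain that includes the –OH group has 7 carbons, so the parent hydride is heptane.
An alcohol (–OH) is the principal characteristic group, giving the suffix -ol.
Choose the numbering such that numbering from this end puts the hydroxyl group at C-1 rather than C-7.
That gives the hydroxyl at C-1; an iodo group at C-3.
Assembling the pieces gives 3-iodoheptan-1-ol.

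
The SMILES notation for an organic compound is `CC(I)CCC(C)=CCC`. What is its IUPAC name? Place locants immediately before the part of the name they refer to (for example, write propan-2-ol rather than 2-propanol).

The longest carbon chain that includes the multiple bond has 8 carbons, so the parent hydride is octane.
A C=C double bond in the chain gives the infix -ene-.
The numbering direction is chosen so that numbering from this end puts the double bond at C-3 rather than C-5.
That gives the double bond between C-3 and C-4; an iodo group at C-7; a methyl group at C-4.
Substituent prefixes are cited in alphabetical order (multiplying prefixes like di-/tri- are ignored for ordering).
Putting it together: 7-iodo-4-methyloct-3-ene.

7-iodo-4-methyloct-3-ene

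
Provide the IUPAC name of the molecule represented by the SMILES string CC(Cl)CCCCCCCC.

2-chlorodecane

The longest carbon chain is 10 atoms: the parent is decane.
Number the chain so that the substituent locant set {2} is lower than {9} at the first point of difference.
This places a chloro group at C-2.
Assembling the pieces gives 2-chlorodecane.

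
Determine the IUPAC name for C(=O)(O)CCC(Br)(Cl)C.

4-bromo-4-chloropentanoic acid

Counting along the main chain through the –COOH group gives 5 carbons: the parent is pentane.
The highest-priority functional group is a carboxylic acid (terminal –COOH), so the name ends in -oic acid.
Choose the numbering such that the carboxylic acid carbon is C-1 by definition.
This places a bromo group at C-4; a chloro group at C-4.
The substituents are ordered alphabetically, ignoring any di-/tri- multipliers.
The name is 4-bromo-4-chloropentanoic acid.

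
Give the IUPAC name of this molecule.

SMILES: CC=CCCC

hex-2-ene

Counting along the main chain through the multiple bond gives 6 carbons: the parent is hexane.
A C=C double bond in the chain gives the infix -ene-.
Number the chain so that numbering from this end puts the double bond at C-2 rather than C-4.
With this numbering: the double bond between C-2 and C-3.
Putting it together: hex-2-ene.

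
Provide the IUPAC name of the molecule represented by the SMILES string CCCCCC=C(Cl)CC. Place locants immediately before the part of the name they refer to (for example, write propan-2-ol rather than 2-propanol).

Counting along the main chain through the multiple bond gives 9 carbons: the parent is nonane.
The chain contains a C=C double bond, so the unsaturation ending is -ene.
Choose the numbering such that numbering from this end puts the double bond at C-3 rather than C-6.
This places the double bond between C-3 and C-4; a chloro group at C-3.
The name is 3-chloronon-3-ene.

3-chloronon-3-ene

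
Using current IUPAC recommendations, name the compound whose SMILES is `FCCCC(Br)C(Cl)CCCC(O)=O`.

The longest chain bearing the –COOH group is 9 carbons long (nonane).
The highest-priority functional group is a carboxylic acid (terminal –COOH), so the name ends in -oic acid.
Choose the numbering such that the carboxylic acid carbon is C-1 by definition.
This places a bromo group at C-6; a chloro group at C-5; a fluoro group at C-9.
Substituent prefixes are cited in alphabetical order (multiplying prefixes like di-/tri- are ignored for ordering).
The name is 6-bromo-5-chloro-9-fluorononanoic acid.

6-bromo-5-chloro-9-fluorononanoic acid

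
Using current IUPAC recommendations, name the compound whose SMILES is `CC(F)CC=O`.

The longest chain bearing the –CHO group is 4 carbons long (butane).
The highest-priority functional group is an aldehyde (terminal –CHO), so the name ends in -al.
The numbering direction is chosen so that the aldehyde carbon is C-1 by definition.
With this numbering: a fluoro group at C-3.
Putting it together: 3-fluorobutanal.

3-fluorobutanal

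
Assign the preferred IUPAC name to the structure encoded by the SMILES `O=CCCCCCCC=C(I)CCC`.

9-iodododec-8-enal

Counting along the main chain through the –CHO group and the multiple bond gives 12 carbons: the parent is dodecane.
An aldehyde (terminal –CHO) is the principal characteristic group, giving the suffix -al.
The chain contains a C=C double bond, so the unsaturation ending is -ene.
The numbering direction is chosen so that the aldehyde carbon is C-1 by definition.
This places the double bond between C-8 and C-9; an iodo group at C-9.
Putting it together: 9-iodododec-8-enal.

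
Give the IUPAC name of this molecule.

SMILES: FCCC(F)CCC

1,3-difluorohexane

The parent chain contains 6 carbons (hexane).
Choose the numbering such that the substituent locant set {1,3} is lower than {4,6} at the first point of difference.
This places fluoro groups at C-1 and C-3.
Putting it together: 1,3-difluorohexane.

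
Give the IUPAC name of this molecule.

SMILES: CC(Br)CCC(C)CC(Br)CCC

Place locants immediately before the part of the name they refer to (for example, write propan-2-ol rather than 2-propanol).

The parent chain contains 10 carbons (decane).
The numbering direction is chosen so that the substituent locant set {2,5,7} is lower than {4,6,9} at the first point of difference.
With this numbering: bromo groups at C-2 and C-7; a methyl group at C-5.
Prefixes are listed alphabetically: bromo, methyl.
Putting it together: 2,7-dibromo-5-methyldecane.

2,7-dibromo-5-methyldecane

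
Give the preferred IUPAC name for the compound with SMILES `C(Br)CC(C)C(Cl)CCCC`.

The longest carbon chain is 8 atoms: the parent is octane.
Choose the numbering such that the substituent locant set {1,3,4} is lower than {5,6,8} at the first point of difference.
With this numbering: a bromo group at C-1; a chloro group at C-4; a methyl group at C-3.
Substituent prefixes are cited in alphabetical order (multiplying prefixes like di-/tri- are ignored for ordering).
Putting it together: 1-bromo-4-chloro-3-methyloctane.

1-bromo-4-chloro-3-methyloctane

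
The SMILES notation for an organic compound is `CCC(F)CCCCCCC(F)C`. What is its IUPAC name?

The parent chain contains 11 carbons (undecane).
Number the chain so that the substituent locant set {2,9} is lower than {3,10} at the first point of difference.
This places fluoro groups at C-2 and C-9.
Putting it together: 2,9-difluoroundecane.

2,9-difluoroundecane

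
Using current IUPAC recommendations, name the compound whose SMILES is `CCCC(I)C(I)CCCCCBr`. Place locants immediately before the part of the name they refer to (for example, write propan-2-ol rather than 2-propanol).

The longest carbon chain is 10 atoms: the parent is decane.
Choose the numbering such that the substituent locant set {1,6,7} is lower than {4,5,10} at the first point of difference.
With this numbering: a bromo group at C-1; iodo groups at C-6 and C-7.
The substituents are ordered alphabetically, ignoring any di-/tri- multipliers.
Assembling the pieces gives 1-bromo-6,7-diiododecane.

1-bromo-6,7-diiododecane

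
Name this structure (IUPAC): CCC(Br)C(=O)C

The longest chain bearing the carbonyl is 5 carbons long (pentane).
The principal characteristic group is a ketone (C=O on an internal carbon), named with the suffix -one.
The numbering direction is chosen so that numbering from this end puts the carbonyl group at C-2 rather than C-4.
This places the carbonyl at C-2; a bromo group at C-3.
The name is 3-bromopentan-2-one.

3-bromopentan-2-one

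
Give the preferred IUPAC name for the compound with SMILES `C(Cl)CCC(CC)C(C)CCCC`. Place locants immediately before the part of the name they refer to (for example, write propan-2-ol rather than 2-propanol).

The longest continuous carbon chain has 9 atoms, so the parent hydride is nonane.
The numbering direction is chosen so that the substituent locant set {1,4,5} is lower than {5,6,9} at the first point of difference.
With this numbering: a chloro group at C-1; an ethyl group at C-4; a methyl group at C-5.
Prefixes are listed alphabetically: chloro, ethyl, methyl.
Assembling the pieces gives 1-chloro-4-ethyl-5-methylnonane.

1-chloro-4-ethyl-5-methylnonane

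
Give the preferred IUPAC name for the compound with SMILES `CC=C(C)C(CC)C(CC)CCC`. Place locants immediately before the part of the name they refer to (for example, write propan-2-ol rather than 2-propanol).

The longest carbon chain that includes the multiple bond has 8 carbons, so the parent hydride is octane.
The chain contains a C=C double bond, so the unsaturation ending is -ene.
The numbering direction is chosen so that numbering from this end puts the double bond at C-2 rather than C-6.
This places the double bond between C-2 and C-3; ethyl groups at C-4 and C-5; a methyl group at C-3.
The substituents are ordered alphabetically, ignoring any di-/tri- multipliers.
Assembling the pieces gives 4,5-diethyl-3-methyloct-2-ene.

4,5-diethyl-3-methyloct-2-ene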